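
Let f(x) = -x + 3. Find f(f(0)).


f(0) = 3
f(3) = 0

0


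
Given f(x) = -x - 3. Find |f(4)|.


f(4) = -7
|-7| = 7

7


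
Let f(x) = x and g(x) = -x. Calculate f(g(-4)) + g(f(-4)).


f(g(-4)) = 4
g(f(-4)) = 4
Sum = 8

8


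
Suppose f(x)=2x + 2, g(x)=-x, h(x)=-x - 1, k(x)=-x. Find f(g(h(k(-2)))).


k(-2) = 2
h(2) = -3
g(-3) = 3
f(3) = 8

8


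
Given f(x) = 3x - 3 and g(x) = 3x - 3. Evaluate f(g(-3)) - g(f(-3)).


f(g(-3)) = -39
g(f(-3)) = -39
Difference = 0

0


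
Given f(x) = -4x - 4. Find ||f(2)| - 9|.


3


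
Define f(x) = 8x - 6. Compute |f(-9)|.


f(-9) = -78
|-78| = 78

78


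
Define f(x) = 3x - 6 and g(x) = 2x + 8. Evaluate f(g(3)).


36


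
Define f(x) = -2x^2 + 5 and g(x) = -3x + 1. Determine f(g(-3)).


-195


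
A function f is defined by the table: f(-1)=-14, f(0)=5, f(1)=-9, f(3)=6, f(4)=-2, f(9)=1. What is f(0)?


5


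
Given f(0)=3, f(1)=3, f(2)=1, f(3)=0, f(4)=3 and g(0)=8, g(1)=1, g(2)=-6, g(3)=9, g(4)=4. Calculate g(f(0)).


f(0) = 3
g(3) = 9

9


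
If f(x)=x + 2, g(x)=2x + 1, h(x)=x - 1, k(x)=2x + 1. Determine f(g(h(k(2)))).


k(2) = 5
h(5) = 4
g(4) = 9
f(9) = 11

11


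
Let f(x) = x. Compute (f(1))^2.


1


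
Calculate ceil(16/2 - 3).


16/2 = 8
8 - 3 = 5
ceil(5) = 5

5


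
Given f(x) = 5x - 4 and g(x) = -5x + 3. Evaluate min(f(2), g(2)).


f(2) = 6
g(2) = -7
min = -7

-7


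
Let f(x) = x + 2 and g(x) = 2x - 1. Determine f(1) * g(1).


f(1) = 3
g(1) = 1
Product = 3

3


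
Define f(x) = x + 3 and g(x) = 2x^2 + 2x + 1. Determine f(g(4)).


g(4) = 41
f(41) = 44

44


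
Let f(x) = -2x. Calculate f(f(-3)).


-12


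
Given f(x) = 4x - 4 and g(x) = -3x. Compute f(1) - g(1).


3


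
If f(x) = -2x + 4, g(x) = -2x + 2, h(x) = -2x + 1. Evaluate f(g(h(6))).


-44


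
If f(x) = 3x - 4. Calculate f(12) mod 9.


5


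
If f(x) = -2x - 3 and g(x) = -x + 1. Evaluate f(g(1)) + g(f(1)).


f(g(1)) = -3
g(f(1)) = 6
Sum = 3

3


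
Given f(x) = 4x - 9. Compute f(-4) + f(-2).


f(-4) = -25
f(-2) = -17
Sum = -42

-42


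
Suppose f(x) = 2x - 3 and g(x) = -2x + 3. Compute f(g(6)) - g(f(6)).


f(g(6)) = -21
g(f(6)) = -15
Difference = -6

-6


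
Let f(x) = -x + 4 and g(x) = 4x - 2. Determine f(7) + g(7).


23


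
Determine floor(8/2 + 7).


8/2 = 4
4 + 7 = 11
floor(11) = 11

11


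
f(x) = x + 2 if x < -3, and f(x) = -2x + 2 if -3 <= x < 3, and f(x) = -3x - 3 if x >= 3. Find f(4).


4 satisfies x >= 3
f(4) = -15

-15


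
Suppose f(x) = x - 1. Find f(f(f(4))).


f(4) = 3
f(3) = 2
f(2) = 1

1


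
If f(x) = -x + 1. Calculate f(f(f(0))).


f(0) = 1
f(1) = 0
f(0) = 1

1


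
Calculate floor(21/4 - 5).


21/4 = 5.25
5.25 - 5 = 0.25
floor(0.25) = 0

0


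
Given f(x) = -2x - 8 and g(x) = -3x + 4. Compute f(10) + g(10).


f(10) = -28
g(10) = -26
Sum = -54

-54


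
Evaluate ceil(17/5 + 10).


17/5 = 3.4
3.4 + 10 = 13.4
ceil(13.4) = 14

14


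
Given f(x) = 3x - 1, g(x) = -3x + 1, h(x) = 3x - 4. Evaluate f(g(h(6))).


h(6) = 14
g(14) = -41
f(-41) = -124

-124


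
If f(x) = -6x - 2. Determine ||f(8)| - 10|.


f(8) = -50
|-50| = 50
|50 - 10| = 40

40


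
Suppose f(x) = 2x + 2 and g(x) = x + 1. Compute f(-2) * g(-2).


f(-2) = -2
g(-2) = -1
Product = 2

2


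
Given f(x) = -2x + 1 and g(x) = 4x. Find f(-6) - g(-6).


f(-6) = 13
g(-6) = -24
Difference = 37

37


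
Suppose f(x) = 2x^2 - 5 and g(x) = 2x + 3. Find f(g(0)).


g(0) = 3
f(3) = 2*(3)^2 - 5 = 13

13


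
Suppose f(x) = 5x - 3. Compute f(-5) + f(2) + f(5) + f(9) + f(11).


f(-5) = -28
f(2) = 7
f(5) = 22
f(9) = 42
f(11) = 52
Sum = 95

95


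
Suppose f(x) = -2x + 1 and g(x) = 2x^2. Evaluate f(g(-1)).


-3


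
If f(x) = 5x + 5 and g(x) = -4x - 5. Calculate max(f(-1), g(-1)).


f(-1) = 0
g(-1) = -1
max = 0

0


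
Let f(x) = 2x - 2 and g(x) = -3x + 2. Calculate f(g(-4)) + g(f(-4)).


58


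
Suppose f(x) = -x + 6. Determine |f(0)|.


f(0) = 6
|6| = 6

6


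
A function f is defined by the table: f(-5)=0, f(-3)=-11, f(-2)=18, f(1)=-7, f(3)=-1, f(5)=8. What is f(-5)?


Reading from the table at x = -5

0


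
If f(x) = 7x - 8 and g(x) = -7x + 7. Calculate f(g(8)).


g(8) = -49
f(-49) = -351

-351


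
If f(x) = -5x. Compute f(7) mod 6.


f(7) = -35
-35 mod 6 = 1

1


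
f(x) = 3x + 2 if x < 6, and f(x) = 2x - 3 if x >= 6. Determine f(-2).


-2 satisfies x < 6
f(-2) = -4

-4


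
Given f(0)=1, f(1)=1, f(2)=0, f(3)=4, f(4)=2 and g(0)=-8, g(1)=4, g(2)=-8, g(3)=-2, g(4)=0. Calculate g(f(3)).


f(3) = 4
g(4) = 0

0


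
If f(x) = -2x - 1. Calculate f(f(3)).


f(3) = -7
f(-7) = 13

13


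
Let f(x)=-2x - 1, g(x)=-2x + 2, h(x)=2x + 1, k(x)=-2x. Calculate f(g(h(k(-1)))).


k(-1) = 2
h(2) = 5
g(5) = -8
f(-8) = 15

15


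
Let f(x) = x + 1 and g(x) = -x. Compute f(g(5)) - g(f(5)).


f(g(5)) = -4
g(f(5)) = -6
Difference = 2

2


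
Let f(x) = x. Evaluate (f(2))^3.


f(2) = 2
(2)^3 = 8

8


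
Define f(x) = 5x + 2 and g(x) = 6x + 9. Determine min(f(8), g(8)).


f(8) = 42
g(8) = 57
min = 42

42


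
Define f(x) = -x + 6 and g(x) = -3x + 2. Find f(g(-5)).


g(-5) = 17
f(17) = -11

-11


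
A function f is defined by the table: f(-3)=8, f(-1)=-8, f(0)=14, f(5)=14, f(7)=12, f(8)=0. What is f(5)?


14


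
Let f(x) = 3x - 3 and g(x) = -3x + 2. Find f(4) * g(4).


-90


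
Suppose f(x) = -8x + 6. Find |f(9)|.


f(9) = -66
|-66| = 66

66


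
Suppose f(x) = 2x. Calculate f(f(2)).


f(2) = 4
f(4) = 8

8


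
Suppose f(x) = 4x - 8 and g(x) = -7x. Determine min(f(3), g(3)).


f(3) = 4
g(3) = -21
min = -21

-21


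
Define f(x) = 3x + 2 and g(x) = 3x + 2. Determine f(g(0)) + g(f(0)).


16


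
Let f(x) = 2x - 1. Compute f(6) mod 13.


f(6) = 11
11 mod 13 = 11

11


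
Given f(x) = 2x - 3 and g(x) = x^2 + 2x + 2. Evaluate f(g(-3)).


g(-3) = 5
f(5) = 7

7


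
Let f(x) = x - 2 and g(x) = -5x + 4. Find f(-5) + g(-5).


f(-5) = -7
g(-5) = 29
Sum = 22

22


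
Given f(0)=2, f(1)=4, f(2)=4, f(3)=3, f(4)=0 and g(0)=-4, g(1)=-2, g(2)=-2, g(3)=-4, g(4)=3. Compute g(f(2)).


f(2) = 4
g(4) = 3

3


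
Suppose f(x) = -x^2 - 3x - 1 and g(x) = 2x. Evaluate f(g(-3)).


g(-3) = -6
f(-6) = (-1)*(-6)^2 - 3*(-6) - 1 = -19

-19


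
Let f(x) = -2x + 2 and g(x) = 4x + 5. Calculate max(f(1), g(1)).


9


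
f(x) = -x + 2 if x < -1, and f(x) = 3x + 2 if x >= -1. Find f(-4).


-4 satisfies x < -1
f(-4) = 6

6


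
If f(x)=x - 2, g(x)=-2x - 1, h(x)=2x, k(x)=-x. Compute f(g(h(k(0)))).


k(0) = 0
h(0) = 0
g(0) = -1
f(-1) = -3

-3


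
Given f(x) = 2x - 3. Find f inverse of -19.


Solve 2x - 3 = -19
x = (-19 + 3) / 2 = -8

-8


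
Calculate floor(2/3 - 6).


2/3 = 0.6667
0.6667 - 6 = -5.3333
floor(-5.3333) = -6

-6


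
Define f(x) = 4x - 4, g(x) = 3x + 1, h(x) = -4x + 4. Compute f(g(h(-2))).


h(-2) = 12
g(12) = 37
f(37) = 144

144


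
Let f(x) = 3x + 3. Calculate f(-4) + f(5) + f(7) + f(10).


66


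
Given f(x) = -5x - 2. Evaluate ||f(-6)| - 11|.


f(-6) = 28
|28| = 28
|28 - 11| = 17

17


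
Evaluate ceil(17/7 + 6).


17/7 = 2.4286
2.4286 + 6 = 8.4286
ceil(8.4286) = 9

9


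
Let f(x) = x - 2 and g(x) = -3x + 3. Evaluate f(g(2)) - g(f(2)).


f(g(2)) = -5
g(f(2)) = 3
Difference = -8

-8


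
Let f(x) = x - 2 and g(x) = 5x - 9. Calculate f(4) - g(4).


f(4) = 2
g(4) = 11
Difference = -9

-9


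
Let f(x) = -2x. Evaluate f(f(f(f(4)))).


f(4) = -8
f(-8) = 16
f(16) = -32
f(-32) = 64

64


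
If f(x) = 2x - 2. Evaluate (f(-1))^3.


f(-1) = -4
(-4)^3 = -64

-64


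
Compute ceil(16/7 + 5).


16/7 = 2.2857
2.2857 + 5 = 7.2857
ceil(7.2857) = 8

8


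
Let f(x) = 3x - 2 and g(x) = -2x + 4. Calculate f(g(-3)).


g(-3) = 10
f(10) = 28

28


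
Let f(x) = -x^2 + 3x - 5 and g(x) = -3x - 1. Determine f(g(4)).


g(4) = -13
f(-13) = (-1)*(-13)^2 + 3*(-13) - 5 = -213

-213


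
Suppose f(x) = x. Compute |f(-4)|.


f(-4) = -4
|-4| = 4

4


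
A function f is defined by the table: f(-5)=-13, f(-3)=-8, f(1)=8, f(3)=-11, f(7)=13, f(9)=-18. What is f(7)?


Reading from the table at x = 7

13


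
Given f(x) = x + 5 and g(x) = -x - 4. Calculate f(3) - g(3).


15


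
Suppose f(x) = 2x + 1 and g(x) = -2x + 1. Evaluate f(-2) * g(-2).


f(-2) = -3
g(-2) = 5
Product = -15

-15


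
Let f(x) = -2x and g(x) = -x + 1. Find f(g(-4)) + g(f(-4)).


f(g(-4)) = -10
g(f(-4)) = -7
Sum = -17

-17


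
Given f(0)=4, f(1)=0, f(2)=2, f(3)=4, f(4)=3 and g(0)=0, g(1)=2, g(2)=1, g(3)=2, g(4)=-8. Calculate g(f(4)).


f(4) = 3
g(3) = 2

2


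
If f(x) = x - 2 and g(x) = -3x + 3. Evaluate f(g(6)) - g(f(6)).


f(g(6)) = -17
g(f(6)) = -9
Difference = -8

-8


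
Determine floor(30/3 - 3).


30/3 = 10
10 - 3 = 7
floor(7) = 7

7


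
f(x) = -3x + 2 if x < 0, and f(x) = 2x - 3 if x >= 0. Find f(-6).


-6 satisfies x < 0
f(-6) = 20

20


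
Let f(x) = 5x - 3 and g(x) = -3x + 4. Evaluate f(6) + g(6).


f(6) = 27
g(6) = -14
Sum = 13

13


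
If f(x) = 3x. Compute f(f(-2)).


f(-2) = -6
f(-6) = -18

-18


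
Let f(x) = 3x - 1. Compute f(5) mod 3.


f(5) = 14
14 mod 3 = 2

2


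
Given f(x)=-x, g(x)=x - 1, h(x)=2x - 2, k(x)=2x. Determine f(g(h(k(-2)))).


k(-2) = -4
h(-4) = -10
g(-10) = -11
f(-11) = 11

11


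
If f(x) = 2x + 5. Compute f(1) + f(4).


20


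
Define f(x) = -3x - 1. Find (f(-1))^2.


f(-1) = 2
(2)^2 = 4

4


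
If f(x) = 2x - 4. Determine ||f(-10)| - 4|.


f(-10) = -24
|-24| = 24
|24 - 4| = 20

20


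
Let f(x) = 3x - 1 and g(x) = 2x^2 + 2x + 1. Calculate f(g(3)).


g(3) = 25
f(25) = 74

74


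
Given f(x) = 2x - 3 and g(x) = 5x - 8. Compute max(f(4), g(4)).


f(4) = 5
g(4) = 12
max = 12

12


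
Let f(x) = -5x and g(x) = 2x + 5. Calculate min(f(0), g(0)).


f(0) = 0
g(0) = 5
min = 0

0


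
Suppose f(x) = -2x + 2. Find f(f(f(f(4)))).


f(4) = -6
f(-6) = 14
f(14) = -26
f(-26) = 54

54


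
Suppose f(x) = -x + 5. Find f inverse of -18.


Solve -x + 5 = -18
x = (-18 - 5) / (-1) = 23

23


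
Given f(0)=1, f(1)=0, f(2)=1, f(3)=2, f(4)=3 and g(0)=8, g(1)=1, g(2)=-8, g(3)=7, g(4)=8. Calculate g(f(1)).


8


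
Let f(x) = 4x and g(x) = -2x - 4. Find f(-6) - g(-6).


f(-6) = -24
g(-6) = 8
Difference = -32

-32


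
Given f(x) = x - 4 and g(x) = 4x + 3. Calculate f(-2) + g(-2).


-11


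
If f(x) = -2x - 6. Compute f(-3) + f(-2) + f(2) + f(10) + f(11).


f(-3) = 0
f(-2) = -2
f(2) = -10
f(10) = -26
f(11) = -28
Sum = -66

-66


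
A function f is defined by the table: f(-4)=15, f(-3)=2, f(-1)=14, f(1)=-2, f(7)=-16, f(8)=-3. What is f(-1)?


14


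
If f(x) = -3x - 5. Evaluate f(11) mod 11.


f(11) = -38
-38 mod 11 = 6

6


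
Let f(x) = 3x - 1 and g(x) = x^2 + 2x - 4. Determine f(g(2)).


g(2) = 4
f(4) = 11

11


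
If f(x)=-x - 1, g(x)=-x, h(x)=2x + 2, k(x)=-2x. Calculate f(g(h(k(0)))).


k(0) = 0
h(0) = 2
g(2) = -2
f(-2) = 1

1


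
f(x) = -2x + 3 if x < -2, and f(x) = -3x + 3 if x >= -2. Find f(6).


6 satisfies x >= -2
f(6) = -15

-15


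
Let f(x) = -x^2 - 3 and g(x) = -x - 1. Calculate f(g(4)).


g(4) = -5
f(-5) = (-1)*(-5)^2 - 3 = -28

-28


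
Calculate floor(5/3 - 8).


5/3 = 1.6667
1.6667 - 8 = -6.3333
floor(-6.3333) = -7

-7


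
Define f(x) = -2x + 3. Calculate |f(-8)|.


f(-8) = 19
|19| = 19

19


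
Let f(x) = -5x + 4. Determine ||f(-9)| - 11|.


f(-9) = 49
|49| = 49
|49 - 11| = 38

38


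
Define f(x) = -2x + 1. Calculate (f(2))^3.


f(2) = -3
(-3)^3 = -27

-27


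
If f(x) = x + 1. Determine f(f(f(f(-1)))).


3


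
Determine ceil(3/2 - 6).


3/2 = 1.5
1.5 - 6 = -4.5
ceil(-4.5) = -4

-4


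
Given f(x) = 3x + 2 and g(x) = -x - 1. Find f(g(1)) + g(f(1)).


f(g(1)) = -4
g(f(1)) = -6
Sum = -10

-10


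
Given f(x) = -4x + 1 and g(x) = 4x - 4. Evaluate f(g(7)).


g(7) = 24
f(24) = -95

-95


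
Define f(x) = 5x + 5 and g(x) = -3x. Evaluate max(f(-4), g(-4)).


f(-4) = -15
g(-4) = 12
max = 12

12


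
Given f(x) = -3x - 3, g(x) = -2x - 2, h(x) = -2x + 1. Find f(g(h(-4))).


h(-4) = 9
g(9) = -20
f(-20) = 57

57


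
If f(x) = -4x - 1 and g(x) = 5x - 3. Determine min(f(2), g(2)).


f(2) = -9
g(2) = 7
min = -9

-9


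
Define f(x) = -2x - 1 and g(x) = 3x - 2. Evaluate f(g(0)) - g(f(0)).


f(g(0)) = 3
g(f(0)) = -5
Difference = 8

8


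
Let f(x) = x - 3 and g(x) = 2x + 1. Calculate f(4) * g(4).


f(4) = 1
g(4) = 9
Product = 9

9


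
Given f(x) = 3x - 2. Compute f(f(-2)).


f(-2) = -8
f(-8) = -26

-26


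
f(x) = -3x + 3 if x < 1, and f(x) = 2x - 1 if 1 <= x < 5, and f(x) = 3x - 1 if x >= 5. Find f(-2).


-2 satisfies x < 1
f(-2) = 9

9


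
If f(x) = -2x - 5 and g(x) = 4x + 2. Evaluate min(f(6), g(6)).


-17


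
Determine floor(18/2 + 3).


18/2 = 9
9 + 3 = 12
floor(12) = 12

12


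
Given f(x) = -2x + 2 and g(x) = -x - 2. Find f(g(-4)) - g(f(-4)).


f(g(-4)) = -2
g(f(-4)) = -12
Difference = 10

10


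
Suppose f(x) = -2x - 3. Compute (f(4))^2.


f(4) = -11
(-11)^2 = 121

121


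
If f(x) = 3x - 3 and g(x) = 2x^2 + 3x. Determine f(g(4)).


129


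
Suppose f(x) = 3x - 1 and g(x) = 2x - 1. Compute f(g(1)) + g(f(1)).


f(g(1)) = 2
g(f(1)) = 3
Sum = 5

5


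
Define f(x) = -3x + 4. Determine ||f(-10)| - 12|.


22


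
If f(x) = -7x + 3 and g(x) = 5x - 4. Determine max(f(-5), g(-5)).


f(-5) = 38
g(-5) = -29
max = 38

38


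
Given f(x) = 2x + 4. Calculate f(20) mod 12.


8


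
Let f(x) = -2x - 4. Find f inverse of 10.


Solve -2x - 4 = 10
x = (10 + 4) / (-2) = -7

-7


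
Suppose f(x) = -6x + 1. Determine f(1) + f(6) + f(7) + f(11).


f(1) = -5
f(6) = -35
f(7) = -41
f(11) = -65
Sum = -146

-146


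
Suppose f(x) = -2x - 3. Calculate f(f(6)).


f(6) = -15
f(-15) = 27

27


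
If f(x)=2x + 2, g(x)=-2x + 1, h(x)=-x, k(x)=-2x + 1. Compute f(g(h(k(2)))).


-8


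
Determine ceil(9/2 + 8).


13


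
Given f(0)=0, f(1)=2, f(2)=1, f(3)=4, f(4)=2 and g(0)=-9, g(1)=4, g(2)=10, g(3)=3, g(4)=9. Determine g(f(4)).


f(4) = 2
g(2) = 10

10


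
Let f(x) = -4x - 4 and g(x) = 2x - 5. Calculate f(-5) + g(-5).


f(-5) = 16
g(-5) = -15
Sum = 1

1


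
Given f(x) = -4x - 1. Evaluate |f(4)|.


17


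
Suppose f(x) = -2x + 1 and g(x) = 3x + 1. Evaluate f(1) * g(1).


-4


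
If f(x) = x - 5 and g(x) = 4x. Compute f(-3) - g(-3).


f(-3) = -8
g(-3) = -12
Difference = 4

4


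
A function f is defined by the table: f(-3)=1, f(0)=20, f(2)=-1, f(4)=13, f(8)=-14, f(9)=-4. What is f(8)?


Reading from the table at x = 8

-14


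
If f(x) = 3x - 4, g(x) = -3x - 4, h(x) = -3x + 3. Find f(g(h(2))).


h(2) = -3
g(-3) = 5
f(5) = 11

11


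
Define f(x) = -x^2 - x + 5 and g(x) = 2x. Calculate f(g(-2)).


-7


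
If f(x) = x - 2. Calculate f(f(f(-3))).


f(-3) = -5
f(-5) = -7
f(-7) = -9

-9


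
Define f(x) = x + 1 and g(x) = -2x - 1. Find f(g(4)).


g(4) = -9
f(-9) = -8

-8


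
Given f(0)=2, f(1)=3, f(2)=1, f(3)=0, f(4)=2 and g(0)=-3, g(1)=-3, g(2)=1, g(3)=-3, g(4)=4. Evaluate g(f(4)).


1


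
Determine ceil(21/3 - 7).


21/3 = 7
7 - 7 = 0
ceil(0) = 0

0


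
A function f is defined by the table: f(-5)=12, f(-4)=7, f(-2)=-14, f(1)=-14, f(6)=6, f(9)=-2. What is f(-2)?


-14


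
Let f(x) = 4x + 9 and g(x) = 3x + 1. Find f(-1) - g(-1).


f(-1) = 5
g(-1) = -2
Difference = 7

7


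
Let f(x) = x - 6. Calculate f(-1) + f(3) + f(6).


f(-1) = -7
f(3) = -3
f(6) = 0
Sum = -10

-10


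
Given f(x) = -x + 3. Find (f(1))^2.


f(1) = 2
(2)^2 = 4

4


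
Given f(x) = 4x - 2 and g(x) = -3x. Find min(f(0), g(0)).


f(0) = -2
g(0) = 0
min = -2

-2


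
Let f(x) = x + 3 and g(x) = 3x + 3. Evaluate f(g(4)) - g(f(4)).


-6


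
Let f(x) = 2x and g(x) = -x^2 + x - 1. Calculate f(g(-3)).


g(-3) = -13
f(-13) = -26

-26


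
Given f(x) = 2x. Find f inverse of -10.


Solve 2x = -10
x = (-10) / 2 = -5

-5


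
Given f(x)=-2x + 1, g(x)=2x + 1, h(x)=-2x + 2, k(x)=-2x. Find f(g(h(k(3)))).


k(3) = -6
h(-6) = 14
g(14) = 29
f(29) = -57

-57


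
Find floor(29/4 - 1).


6


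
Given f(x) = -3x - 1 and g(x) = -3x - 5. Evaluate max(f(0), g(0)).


f(0) = -1
g(0) = -5
max = -1

-1


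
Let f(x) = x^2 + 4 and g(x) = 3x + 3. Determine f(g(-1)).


g(-1) = 0
f(0) = 1*(0)^2 + 4 = 4

4


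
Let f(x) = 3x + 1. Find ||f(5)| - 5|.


f(5) = 16
|16| = 16
|16 - 5| = 11

11


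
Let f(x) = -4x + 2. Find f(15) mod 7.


5


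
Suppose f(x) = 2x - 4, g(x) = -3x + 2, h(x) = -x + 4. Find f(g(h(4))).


h(4) = 0
g(0) = 2
f(2) = 0

0


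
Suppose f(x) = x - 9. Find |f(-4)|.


f(-4) = -13
|-13| = 13

13


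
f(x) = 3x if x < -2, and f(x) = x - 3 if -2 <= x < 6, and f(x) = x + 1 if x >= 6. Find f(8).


8 satisfies x >= 6
f(8) = 9

9


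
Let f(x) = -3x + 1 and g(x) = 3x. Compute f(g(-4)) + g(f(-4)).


f(g(-4)) = 37
g(f(-4)) = 39
Sum = 76

76


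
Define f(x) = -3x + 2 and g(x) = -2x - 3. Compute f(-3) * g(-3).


f(-3) = 11
g(-3) = 3
Product = 33

33


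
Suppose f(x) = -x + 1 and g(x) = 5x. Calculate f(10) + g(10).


f(10) = -9
g(10) = 50
Sum = 41

41


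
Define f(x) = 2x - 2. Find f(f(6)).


f(6) = 10
f(10) = 18

18


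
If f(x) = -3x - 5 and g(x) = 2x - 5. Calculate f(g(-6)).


g(-6) = -17
f(-17) = 46

46


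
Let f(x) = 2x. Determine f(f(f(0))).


f(0) = 0
f(0) = 0
f(0) = 0

0


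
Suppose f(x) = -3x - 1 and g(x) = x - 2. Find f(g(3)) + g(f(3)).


f(g(3)) = -4
g(f(3)) = -12
Sum = -16

-16


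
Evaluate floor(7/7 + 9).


7/7 = 1
1 + 9 = 10
floor(10) = 10

10


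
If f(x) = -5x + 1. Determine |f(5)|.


f(5) = -24
|-24| = 24

24


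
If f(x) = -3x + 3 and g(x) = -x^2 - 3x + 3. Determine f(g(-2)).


g(-2) = 5
f(5) = -12

-12


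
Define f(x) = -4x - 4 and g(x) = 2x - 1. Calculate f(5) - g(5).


f(5) = -24
g(5) = 9
Difference = -33

-33


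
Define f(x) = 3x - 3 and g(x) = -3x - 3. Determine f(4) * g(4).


f(4) = 9
g(4) = -15
Product = -135

-135


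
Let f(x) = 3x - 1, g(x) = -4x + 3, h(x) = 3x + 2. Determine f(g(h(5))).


-196


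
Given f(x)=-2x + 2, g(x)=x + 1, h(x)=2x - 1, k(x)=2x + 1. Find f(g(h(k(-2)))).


k(-2) = -3
h(-3) = -7
g(-7) = -6
f(-6) = 14

14


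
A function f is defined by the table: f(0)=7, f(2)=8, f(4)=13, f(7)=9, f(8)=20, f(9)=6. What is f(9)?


6


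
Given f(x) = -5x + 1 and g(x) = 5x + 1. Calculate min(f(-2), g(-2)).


f(-2) = 11
g(-2) = -9
min = -9

-9


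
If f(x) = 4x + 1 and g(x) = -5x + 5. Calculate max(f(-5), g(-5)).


f(-5) = -19
g(-5) = 30
max = 30

30


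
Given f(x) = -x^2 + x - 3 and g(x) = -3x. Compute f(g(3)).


g(3) = -9
f(-9) = (-1)*(-9)^2 + 1*(-9) - 3 = -93

-93


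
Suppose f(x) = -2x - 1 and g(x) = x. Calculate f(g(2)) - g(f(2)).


f(g(2)) = -5
g(f(2)) = -5
Difference = 0

0


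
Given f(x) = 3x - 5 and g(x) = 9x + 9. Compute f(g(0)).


g(0) = 9
f(9) = 22

22


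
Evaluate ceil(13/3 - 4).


13/3 = 4.3333
4.3333 - 4 = 0.3333
ceil(0.3333) = 1

1


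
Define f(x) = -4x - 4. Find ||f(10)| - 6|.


f(10) = -44
|-44| = 44
|44 - 6| = 38

38


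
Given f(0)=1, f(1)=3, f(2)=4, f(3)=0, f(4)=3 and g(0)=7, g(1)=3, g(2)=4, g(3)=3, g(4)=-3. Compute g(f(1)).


f(1) = 3
g(3) = 3

3


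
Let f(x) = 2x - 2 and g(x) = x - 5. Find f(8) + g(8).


f(8) = 14
g(8) = 3
Sum = 17

17


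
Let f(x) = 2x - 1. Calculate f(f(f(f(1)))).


f(1) = 1
f(1) = 1
f(1) = 1
f(1) = 1

1


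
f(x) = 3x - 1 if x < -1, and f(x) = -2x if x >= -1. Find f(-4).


-4 satisfies x < -1
f(-4) = -13

-13


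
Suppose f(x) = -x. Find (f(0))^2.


f(0) = 0
(0)^2 = 0

0


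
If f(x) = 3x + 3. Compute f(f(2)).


f(2) = 9
f(9) = 30

30


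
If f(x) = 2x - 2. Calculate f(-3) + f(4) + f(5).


f(-3) = -8
f(4) = 6
f(5) = 8
Sum = 6

6


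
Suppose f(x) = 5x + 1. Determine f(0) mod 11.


f(0) = 1
1 mod 11 = 1

1


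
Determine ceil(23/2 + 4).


23/2 = 11.5
11.5 + 4 = 15.5
ceil(15.5) = 16

16


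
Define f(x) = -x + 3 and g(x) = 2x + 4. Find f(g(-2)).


g(-2) = 0
f(0) = 3

3


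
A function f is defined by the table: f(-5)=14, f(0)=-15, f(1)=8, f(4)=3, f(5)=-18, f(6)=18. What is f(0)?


Reading from the table at x = 0

-15


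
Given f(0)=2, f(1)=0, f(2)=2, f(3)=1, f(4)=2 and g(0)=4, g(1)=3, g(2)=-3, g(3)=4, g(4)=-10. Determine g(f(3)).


3


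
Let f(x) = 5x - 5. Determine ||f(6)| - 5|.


f(6) = 25
|25| = 25
|25 - 5| = 20

20


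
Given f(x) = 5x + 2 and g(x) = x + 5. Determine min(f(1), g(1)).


6


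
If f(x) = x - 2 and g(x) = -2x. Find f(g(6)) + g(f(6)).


-22


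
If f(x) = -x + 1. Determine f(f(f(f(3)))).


f(3) = -2
f(-2) = 3
f(3) = -2
f(-2) = 3

3


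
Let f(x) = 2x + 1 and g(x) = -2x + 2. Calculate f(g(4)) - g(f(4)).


f(g(4)) = -11
g(f(4)) = -16
Difference = 5

5


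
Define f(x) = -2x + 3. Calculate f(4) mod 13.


f(4) = -5
-5 mod 13 = 8

8


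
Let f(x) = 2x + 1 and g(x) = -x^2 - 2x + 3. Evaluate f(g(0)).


g(0) = 3
f(3) = 7

7


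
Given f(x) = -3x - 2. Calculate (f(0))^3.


f(0) = -2
(-2)^3 = -8

-8


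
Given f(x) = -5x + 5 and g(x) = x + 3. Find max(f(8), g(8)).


f(8) = -35
g(8) = 11
max = 11

11


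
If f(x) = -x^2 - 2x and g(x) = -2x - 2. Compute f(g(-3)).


g(-3) = 4
f(4) = (-1)*(4)^2 - 2*(4) = -24

-24


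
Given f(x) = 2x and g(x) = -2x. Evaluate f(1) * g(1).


f(1) = 2
g(1) = -2
Product = -4

-4


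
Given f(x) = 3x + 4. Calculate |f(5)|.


f(5) = 19
|19| = 19

19


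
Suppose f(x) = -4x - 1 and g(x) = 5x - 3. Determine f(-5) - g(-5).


f(-5) = 19
g(-5) = -28
Difference = 47

47


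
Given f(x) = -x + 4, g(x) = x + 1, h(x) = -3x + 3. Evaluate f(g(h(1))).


h(1) = 0
g(0) = 1
f(1) = 3

3


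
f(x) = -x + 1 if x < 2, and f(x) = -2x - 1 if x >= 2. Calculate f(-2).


-2 satisfies x < 2
f(-2) = 3

3


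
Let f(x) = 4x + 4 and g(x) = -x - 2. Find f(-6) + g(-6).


f(-6) = -20
g(-6) = 4
Sum = -16

-16


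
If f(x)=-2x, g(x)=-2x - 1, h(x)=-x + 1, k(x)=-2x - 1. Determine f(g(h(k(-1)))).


k(-1) = 1
h(1) = 0
g(0) = -1
f(-1) = 2

2


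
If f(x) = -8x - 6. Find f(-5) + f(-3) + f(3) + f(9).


f(-5) = 34
f(-3) = 18
f(3) = -30
f(9) = -78
Sum = -56

-56


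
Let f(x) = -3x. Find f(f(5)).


f(5) = -15
f(-15) = 45

45


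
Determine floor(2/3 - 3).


2/3 = 0.6667
0.6667 - 3 = -2.3333
floor(-2.3333) = -3

-3


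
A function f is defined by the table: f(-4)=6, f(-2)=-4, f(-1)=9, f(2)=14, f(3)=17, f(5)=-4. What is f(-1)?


Reading from the table at x = -1

9


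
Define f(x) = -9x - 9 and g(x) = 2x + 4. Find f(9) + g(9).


f(9) = -90
g(9) = 22
Sum = -68

-68


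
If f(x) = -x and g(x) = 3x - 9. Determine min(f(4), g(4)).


f(4) = -4
g(4) = 3
min = -4

-4


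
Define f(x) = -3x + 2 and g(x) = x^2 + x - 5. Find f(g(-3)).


g(-3) = 1
f(1) = -1

-1


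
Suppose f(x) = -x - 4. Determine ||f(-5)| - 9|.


f(-5) = 1
|1| = 1
|1 - 9| = 8

8


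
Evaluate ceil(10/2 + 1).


6


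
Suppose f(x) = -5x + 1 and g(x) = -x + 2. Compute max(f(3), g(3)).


f(3) = -14
g(3) = -1
max = -1

-1


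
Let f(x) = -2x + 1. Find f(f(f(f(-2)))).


f(-2) = 5
f(5) = -9
f(-9) = 19
f(19) = -37

-37


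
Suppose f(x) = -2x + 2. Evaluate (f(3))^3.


f(3) = -4
(-4)^3 = -64

-64


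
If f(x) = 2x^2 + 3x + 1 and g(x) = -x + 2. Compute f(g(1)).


6


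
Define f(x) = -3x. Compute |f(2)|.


f(2) = -6
|-6| = 6

6


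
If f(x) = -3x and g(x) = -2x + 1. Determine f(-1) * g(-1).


f(-1) = 3
g(-1) = 3
Product = 9

9


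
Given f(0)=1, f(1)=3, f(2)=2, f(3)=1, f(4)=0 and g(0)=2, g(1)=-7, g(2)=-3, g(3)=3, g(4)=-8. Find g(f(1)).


3


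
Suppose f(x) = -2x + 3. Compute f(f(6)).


f(6) = -9
f(-9) = 21

21


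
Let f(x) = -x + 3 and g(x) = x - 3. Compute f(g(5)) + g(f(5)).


-4


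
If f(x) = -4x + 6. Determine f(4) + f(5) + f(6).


f(4) = -10
f(5) = -14
f(6) = -18
Sum = -42

-42


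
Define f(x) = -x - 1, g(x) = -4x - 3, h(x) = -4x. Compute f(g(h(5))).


h(5) = -20
g(-20) = 77
f(77) = -78

-78


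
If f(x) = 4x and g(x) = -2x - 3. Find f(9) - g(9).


f(9) = 36
g(9) = -21
Difference = 57

57


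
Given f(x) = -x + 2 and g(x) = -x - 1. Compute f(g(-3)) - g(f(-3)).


f(g(-3)) = 0
g(f(-3)) = -6
Difference = 6

6


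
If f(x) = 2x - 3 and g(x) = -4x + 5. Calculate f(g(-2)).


g(-2) = 13
f(13) = 23

23


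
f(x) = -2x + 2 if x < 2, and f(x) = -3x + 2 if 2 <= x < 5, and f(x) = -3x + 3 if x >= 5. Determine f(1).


0


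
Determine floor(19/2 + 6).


15


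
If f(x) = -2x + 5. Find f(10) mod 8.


f(10) = -15
-15 mod 8 = 1

1


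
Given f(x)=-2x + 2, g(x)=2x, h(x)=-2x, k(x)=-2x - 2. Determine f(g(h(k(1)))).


k(1) = -4
h(-4) = 8
g(8) = 16
f(16) = -30

-30


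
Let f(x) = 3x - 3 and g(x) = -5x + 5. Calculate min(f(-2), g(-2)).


f(-2) = -9
g(-2) = 15
min = -9

-9


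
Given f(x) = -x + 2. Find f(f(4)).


f(4) = -2
f(-2) = 4

4


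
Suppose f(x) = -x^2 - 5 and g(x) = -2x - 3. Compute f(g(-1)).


g(-1) = -1
f(-1) = (-1)*(-1)^2 - 5 = -6

-6


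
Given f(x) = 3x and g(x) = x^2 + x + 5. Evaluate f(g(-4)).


g(-4) = 17
f(17) = 51

51


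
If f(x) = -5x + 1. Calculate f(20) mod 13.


f(20) = -99
-99 mod 13 = 5

5


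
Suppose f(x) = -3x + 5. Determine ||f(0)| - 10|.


f(0) = 5
|5| = 5
|5 - 10| = 5

5


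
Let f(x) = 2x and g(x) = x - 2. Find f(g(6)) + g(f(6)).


f(g(6)) = 8
g(f(6)) = 10
Sum = 18

18


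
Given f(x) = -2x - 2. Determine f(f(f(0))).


f(0) = -2
f(-2) = 2
f(2) = -6

-6


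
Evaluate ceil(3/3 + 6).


3/3 = 1
1 + 6 = 7
ceil(7) = 7

7


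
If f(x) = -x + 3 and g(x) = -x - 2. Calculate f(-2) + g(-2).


5


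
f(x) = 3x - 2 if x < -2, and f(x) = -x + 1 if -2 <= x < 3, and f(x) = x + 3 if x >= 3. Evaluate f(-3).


-3 satisfies x < -2
f(-3) = -11

-11


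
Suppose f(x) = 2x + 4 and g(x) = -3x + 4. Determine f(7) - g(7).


f(7) = 18
g(7) = -17
Difference = 35

35


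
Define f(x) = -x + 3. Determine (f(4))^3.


f(4) = -1
(-1)^3 = -1

-1


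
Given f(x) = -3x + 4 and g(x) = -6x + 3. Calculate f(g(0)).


-5


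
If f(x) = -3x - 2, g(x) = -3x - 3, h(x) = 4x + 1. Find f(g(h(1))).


h(1) = 5
g(5) = -18
f(-18) = 52

52


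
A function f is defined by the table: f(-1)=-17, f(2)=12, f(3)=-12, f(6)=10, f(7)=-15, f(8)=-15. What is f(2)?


Reading from the table at x = 2

12


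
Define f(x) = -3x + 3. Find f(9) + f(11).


f(9) = -24
f(11) = -30
Sum = -54

-54


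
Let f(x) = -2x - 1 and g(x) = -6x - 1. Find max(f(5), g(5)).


f(5) = -11
g(5) = -31
max = -11

-11


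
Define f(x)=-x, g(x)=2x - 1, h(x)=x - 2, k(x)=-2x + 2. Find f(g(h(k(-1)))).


k(-1) = 4
h(4) = 2
g(2) = 3
f(3) = -3

-3


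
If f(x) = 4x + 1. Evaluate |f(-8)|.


f(-8) = -31
|-31| = 31

31


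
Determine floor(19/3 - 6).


19/3 = 6.3333
6.3333 - 6 = 0.3333
floor(0.3333) = 0

0


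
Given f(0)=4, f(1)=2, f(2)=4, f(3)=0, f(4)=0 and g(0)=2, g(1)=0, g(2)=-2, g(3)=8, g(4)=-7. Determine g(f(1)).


f(1) = 2
g(2) = -2

-2


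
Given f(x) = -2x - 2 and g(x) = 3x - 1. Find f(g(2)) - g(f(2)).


f(g(2)) = -12
g(f(2)) = -19
Difference = 7

7


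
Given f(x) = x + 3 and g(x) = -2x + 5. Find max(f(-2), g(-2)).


f(-2) = 1
g(-2) = 9
max = 9

9


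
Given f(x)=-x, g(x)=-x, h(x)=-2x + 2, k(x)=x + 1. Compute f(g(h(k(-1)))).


k(-1) = 0
h(0) = 2
g(2) = -2
f(-2) = 2

2


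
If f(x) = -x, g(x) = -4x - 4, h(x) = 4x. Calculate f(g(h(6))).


h(6) = 24
g(24) = -100
f(-100) = 100

100


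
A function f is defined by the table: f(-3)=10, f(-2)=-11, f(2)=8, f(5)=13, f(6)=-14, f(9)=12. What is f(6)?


Reading from the table at x = 6

-14


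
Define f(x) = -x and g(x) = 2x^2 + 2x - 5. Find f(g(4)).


-35


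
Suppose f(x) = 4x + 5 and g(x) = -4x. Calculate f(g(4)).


g(4) = -16
f(-16) = -59

-59


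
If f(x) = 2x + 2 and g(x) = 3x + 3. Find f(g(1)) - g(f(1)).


f(g(1)) = 14
g(f(1)) = 15
Difference = -1

-1


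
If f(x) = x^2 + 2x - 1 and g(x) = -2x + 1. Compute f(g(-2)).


g(-2) = 5
f(5) = 1*(5)^2 + 2*(5) - 1 = 34

34


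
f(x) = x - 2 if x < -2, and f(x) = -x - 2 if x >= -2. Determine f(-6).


-6 satisfies x < -2
f(-6) = -8

-8


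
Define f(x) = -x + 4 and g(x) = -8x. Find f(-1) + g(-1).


f(-1) = 5
g(-1) = 8
Sum = 13

13


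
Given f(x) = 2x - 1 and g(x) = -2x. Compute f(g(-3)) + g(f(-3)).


f(g(-3)) = 11
g(f(-3)) = 14
Sum = 25

25


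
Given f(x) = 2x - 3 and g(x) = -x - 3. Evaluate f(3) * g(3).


-18


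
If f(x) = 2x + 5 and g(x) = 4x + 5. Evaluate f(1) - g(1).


f(1) = 7
g(1) = 9
Difference = -2

-2


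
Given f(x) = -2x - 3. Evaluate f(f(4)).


19


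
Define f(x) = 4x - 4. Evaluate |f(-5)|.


24


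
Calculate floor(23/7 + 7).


23/7 = 3.2857
3.2857 + 7 = 10.2857
floor(10.2857) = 10

10


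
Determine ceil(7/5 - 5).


7/5 = 1.4
1.4 - 5 = -3.6
ceil(-3.6) = -3

-3


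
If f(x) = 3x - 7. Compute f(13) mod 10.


f(13) = 32
32 mod 10 = 2

2


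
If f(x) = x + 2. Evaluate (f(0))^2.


f(0) = 2
(2)^2 = 4

4


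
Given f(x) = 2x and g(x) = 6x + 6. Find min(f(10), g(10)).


20


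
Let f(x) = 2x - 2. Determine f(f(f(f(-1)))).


f(-1) = -4
f(-4) = -10
f(-10) = -22
f(-22) = -46

-46


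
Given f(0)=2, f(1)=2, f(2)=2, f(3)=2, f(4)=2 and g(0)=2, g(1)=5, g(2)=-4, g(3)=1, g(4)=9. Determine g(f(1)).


f(1) = 2
g(2) = -4

-4


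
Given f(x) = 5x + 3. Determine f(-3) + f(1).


-4


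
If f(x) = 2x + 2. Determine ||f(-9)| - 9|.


f(-9) = -16
|-16| = 16
|16 - 9| = 7

7


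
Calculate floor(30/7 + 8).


30/7 = 4.2857
4.2857 + 8 = 12.2857
floor(12.2857) = 12

12


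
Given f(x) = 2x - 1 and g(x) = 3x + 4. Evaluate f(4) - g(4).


f(4) = 7
g(4) = 16
Difference = -9

-9


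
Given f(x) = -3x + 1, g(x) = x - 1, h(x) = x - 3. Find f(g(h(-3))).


h(-3) = -6
g(-6) = -7
f(-7) = 22

22


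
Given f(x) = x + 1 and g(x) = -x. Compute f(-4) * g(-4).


f(-4) = -3
g(-4) = 4
Product = -12

-12


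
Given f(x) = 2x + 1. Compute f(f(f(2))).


f(2) = 5
f(5) = 11
f(11) = 23

23


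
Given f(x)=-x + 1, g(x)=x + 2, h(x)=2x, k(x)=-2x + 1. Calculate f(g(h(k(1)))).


1


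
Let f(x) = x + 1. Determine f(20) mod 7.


f(20) = 21
21 mod 7 = 0

0


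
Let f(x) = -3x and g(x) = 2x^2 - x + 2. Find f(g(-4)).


g(-4) = 38
f(38) = -114

-114


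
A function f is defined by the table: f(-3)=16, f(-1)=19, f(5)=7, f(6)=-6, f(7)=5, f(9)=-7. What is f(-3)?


Reading from the table at x = -3

16


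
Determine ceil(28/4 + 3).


28/4 = 7
7 + 3 = 10
ceil(10) = 10

10


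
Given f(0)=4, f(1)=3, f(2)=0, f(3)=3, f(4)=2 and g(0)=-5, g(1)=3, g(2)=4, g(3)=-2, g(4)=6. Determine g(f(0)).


f(0) = 4
g(4) = 6

6


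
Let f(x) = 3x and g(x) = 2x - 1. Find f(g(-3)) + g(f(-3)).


-40


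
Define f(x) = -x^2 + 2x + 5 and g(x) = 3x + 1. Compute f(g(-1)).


g(-1) = -2
f(-2) = (-1)*(-2)^2 + 2*(-2) + 5 = -3

-3


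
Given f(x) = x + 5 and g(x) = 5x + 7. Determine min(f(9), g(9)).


f(9) = 14
g(9) = 52
min = 14

14


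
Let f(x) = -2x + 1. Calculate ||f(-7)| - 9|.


f(-7) = 15
|15| = 15
|15 - 9| = 6

6


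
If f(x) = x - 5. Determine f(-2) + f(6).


f(-2) = -7
f(6) = 1
Sum = -6

-6


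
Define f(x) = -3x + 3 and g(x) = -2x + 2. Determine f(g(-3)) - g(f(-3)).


f(g(-3)) = -21
g(f(-3)) = -22
Difference = 1

1


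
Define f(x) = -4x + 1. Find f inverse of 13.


Solve -4x + 1 = 13
x = (13 - 1) / (-4) = -3

-3


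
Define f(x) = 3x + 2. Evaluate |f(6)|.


f(6) = 20
|20| = 20

20


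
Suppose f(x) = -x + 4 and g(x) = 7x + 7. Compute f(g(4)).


g(4) = 35
f(35) = -31

-31


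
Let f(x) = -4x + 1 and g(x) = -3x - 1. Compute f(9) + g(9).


f(9) = -35
g(9) = -28
Sum = -63

-63


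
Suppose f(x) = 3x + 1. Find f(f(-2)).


f(-2) = -5
f(-5) = -14

-14


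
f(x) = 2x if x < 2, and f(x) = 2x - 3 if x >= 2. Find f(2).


2 satisfies x >= 2
f(2) = 1

1


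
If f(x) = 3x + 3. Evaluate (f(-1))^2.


f(-1) = 0
(0)^2 = 0

0


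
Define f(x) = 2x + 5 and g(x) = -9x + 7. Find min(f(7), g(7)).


f(7) = 19
g(7) = -56
min = -56

-56


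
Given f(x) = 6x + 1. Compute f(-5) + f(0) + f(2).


f(-5) = -29
f(0) = 1
f(2) = 13
Sum = -15

-15


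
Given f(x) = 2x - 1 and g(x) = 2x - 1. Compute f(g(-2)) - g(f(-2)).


f(g(-2)) = -11
g(f(-2)) = -11
Difference = 0

0


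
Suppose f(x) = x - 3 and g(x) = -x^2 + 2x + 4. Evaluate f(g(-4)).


g(-4) = -20
f(-20) = -23

-23


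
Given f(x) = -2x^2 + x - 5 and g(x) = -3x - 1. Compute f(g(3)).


g(3) = -10
f(-10) = (-2)*(-10)^2 + 1*(-10) - 5 = -215

-215


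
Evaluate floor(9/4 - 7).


-5


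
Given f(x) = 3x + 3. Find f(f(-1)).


f(-1) = 0
f(0) = 3

3


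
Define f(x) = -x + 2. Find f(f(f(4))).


-2


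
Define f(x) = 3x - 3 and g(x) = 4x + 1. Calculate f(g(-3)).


g(-3) = -11
f(-11) = -36

-36


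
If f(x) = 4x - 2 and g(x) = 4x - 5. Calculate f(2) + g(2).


f(2) = 6
g(2) = 3
Sum = 9

9


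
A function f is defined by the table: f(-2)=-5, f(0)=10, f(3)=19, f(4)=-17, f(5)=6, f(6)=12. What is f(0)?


Reading from the table at x = 0

10


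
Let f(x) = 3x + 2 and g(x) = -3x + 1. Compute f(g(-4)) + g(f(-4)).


f(g(-4)) = 41
g(f(-4)) = 31
Sum = 72

72


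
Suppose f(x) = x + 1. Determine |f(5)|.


f(5) = 6
|6| = 6

6


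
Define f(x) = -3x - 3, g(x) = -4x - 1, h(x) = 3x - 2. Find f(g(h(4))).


h(4) = 10
g(10) = -41
f(-41) = 120

120


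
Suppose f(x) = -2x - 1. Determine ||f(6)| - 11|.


f(6) = -13
|-13| = 13
|13 - 11| = 2

2


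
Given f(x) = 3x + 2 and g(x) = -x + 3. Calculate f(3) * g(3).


0


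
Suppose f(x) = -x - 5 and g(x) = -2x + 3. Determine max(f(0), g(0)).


f(0) = -5
g(0) = 3
max = 3

3


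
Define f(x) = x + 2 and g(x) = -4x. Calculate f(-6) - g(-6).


-28


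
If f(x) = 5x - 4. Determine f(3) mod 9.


2


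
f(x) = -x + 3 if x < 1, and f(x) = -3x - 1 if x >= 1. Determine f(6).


6 satisfies x >= 1
f(6) = -19

-19


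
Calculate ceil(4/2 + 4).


4/2 = 2
2 + 4 = 6
ceil(6) = 6

6


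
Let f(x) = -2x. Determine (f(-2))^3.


f(-2) = 4
(4)^3 = 64

64


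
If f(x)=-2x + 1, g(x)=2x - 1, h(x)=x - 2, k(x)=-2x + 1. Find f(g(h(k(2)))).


k(2) = -3
h(-3) = -5
g(-5) = -11
f(-11) = 23

23


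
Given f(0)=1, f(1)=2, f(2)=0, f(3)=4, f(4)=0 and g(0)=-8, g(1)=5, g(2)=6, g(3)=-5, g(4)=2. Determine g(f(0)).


f(0) = 1
g(1) = 5

5


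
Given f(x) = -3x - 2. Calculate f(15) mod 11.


f(15) = -47
-47 mod 11 = 8

8


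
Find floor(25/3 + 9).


25/3 = 8.3333
8.3333 + 9 = 17.3333
floor(17.3333) = 17

17


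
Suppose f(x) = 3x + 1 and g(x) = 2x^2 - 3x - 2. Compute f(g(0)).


-5


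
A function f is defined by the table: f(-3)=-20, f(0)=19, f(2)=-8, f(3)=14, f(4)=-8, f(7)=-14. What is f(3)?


Reading from the table at x = 3

14


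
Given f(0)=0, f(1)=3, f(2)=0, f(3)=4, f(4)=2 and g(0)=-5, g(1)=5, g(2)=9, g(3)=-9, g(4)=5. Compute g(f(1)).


f(1) = 3
g(3) = -9

-9


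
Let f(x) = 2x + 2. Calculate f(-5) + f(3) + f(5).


f(-5) = -8
f(3) = 8
f(5) = 12
Sum = 12

12


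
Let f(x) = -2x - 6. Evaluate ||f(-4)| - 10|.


f(-4) = 2
|2| = 2
|2 - 10| = 8

8


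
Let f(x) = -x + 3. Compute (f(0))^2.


f(0) = 3
(3)^2 = 9

9


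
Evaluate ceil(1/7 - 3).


1/7 = 0.1429
0.1429 - 3 = -2.8571
ceil(-2.8571) = -2

-2


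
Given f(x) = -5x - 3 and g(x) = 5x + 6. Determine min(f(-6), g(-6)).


f(-6) = 27
g(-6) = -24
min = -24

-24


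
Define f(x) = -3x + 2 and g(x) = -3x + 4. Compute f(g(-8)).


g(-8) = 28
f(28) = -82

-82


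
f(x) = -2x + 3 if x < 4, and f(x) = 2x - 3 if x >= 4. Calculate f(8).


13


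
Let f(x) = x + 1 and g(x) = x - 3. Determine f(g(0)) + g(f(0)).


f(g(0)) = -2
g(f(0)) = -2
Sum = -4

-4


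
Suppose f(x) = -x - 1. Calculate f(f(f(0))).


f(0) = -1
f(-1) = 0
f(0) = -1

-1


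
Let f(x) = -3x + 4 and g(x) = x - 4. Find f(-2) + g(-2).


f(-2) = 10
g(-2) = -6
Sum = 4

4


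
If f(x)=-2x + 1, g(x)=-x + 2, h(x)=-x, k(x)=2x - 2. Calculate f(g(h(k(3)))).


-11


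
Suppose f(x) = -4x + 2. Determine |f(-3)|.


f(-3) = 14
|14| = 14

14


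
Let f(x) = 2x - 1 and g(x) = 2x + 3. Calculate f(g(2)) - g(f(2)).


4


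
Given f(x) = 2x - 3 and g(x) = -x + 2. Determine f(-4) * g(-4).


f(-4) = -11
g(-4) = 6
Product = -66

-66


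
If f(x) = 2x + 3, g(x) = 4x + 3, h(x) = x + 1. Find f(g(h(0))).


h(0) = 1
g(1) = 7
f(7) = 17

17


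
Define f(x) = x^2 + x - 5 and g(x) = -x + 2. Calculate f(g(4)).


g(4) = -2
f(-2) = 1*(-2)^2 + 1*(-2) - 5 = -3

-3


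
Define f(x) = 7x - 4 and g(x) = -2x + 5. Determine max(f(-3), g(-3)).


11


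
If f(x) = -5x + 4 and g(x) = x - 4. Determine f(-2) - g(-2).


f(-2) = 14
g(-2) = -6
Difference = 20

20


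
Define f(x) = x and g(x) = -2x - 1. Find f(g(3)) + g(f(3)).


f(g(3)) = -7
g(f(3)) = -7
Sum = -14

-14


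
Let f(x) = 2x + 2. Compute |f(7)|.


f(7) = 16
|16| = 16

16


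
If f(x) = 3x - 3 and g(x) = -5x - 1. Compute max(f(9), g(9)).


f(9) = 24
g(9) = -46
max = 24

24


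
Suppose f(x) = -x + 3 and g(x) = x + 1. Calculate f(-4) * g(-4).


-21


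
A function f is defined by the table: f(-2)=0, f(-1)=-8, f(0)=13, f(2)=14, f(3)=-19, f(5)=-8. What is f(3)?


-19


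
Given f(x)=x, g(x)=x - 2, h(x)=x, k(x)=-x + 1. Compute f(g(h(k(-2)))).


k(-2) = 3
h(3) = 3
g(3) = 1
f(1) = 1

1


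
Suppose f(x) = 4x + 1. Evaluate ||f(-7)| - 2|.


f(-7) = -27
|-27| = 27
|27 - 2| = 25

25


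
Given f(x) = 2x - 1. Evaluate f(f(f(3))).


f(3) = 5
f(5) = 9
f(9) = 17

17


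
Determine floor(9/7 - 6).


9/7 = 1.2857
1.2857 - 6 = -4.7143
floor(-4.7143) = -5

-5


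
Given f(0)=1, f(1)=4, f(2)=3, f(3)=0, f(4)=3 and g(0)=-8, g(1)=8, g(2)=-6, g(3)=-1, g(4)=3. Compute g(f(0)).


f(0) = 1
g(1) = 8

8


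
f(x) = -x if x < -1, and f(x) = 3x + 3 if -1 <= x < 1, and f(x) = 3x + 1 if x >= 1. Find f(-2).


-2 satisfies x < -1
f(-2) = 2

2


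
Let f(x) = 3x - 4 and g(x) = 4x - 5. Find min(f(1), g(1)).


f(1) = -1
g(1) = -1
min = -1

-1


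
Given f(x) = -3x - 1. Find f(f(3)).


29


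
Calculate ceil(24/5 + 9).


24/5 = 4.8
4.8 + 9 = 13.8
ceil(13.8) = 14

14
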